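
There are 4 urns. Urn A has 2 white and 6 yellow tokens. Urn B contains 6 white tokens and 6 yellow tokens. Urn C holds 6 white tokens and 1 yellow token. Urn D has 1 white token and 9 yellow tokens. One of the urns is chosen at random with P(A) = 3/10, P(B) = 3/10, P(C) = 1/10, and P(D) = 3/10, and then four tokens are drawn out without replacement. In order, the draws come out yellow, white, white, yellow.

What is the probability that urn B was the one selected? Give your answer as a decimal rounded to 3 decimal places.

0.680

Under each hypothesis, the probability of the observed sequence is: P(data | urn A) = (6/8)(2/7)(1/6)(5/5) = 0.035714; P(data | urn B) = (6/12)(6/11)(5/10)(5/9) = 0.075758; P(data | urn C) = (1/7)(6/6)(5/5)(0/4) = 0; P(data | urn D) = (9/10)(1/9)(0/8) = 0.
The prior-weighted likelihoods are 3/10 · 0.035714 = 0.010714, 3/10 · 0.075758 = 0.022727, 1/10 · 0 = 0, 3/10 · 0 = 0; with total 0.033442.
So P(urn B | data) = (0.022727) / (0.033442) = 0.67961.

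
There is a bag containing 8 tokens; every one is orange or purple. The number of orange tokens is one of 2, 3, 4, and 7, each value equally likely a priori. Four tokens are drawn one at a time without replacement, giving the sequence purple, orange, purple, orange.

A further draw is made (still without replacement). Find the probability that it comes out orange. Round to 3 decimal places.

Under each hypothesis, the probability of the observed sequence is: P(data | r = 2) = (6/8)(2/7)(5/6)(1/5) = 1/28; P(data | r = 3) = (5/8)(3/7)(4/6)(2/5) = 1/14; P(data | r = 4) = (4/8)(4/7)(3/6)(3/5) = 3/35; P(data | r = 7) = (1/8)(7/7)(0/6) = 0.
The prior-weighted likelihoods are 1/4 · 1/28 = 1/112, 1/4 · 1/14 = 1/56, 1/4 · 3/35 = 3/140, 1/4 · 0 = 0; these sum to 27/560.
The posterior is then P(r = 2 | data) = 5/27, P(r = 3 | data) = 10/27, P(r = 4 | data) = 4/9, P(r = 7 | data) = 0.
The predictive probability is P(orange next | data) = (0)(5/27) + (1/4)(10/27) + (1/2)(4/9) = 17/54.

0.315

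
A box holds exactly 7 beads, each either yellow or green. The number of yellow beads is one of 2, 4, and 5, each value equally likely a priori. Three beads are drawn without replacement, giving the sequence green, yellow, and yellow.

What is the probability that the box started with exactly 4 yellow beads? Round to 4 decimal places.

For each hypothesis, P(data | H) works out to: P(data | r = 2) = (5/7)(2/6)(1/5) = 1/21; P(data | r = 4) = (3/7)(4/6)(3/5) = 6/35; P(data | r = 5) = (2/7)(5/6)(4/5) = 4/21.
The prior-weighted likelihoods are 1/3 · 1/21 = 1/63, 1/3 · 6/35 = 2/35, 1/3 · 4/21 = 4/63; with total 43/315.
So P(r = 4 | data) = (2/35) / (43/315) = 18/43.

0.4186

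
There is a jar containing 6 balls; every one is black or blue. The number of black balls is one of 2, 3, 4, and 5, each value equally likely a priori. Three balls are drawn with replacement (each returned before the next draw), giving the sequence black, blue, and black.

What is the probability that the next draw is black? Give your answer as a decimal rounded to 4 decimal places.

0.6100

The likelihood of the observed sequence under each hypothesis: P(data | r = 2) = (2/6)(4/6)(2/6) = 2/27; P(data | r = 3) = (3/6)(3/6)(3/6) = 1/8; P(data | r = 4) = (4/6)(2/6)(4/6) = 4/27; P(data | r = 5) = (5/6)(1/6)(5/6) = 25/216.
The prior-weighted likelihoods are 1/4 · 2/27 = 1/54, 1/4 · 1/8 = 1/32, 1/4 · 4/27 = 1/27, 1/4 · 25/216 = 25/864; these sum to 25/216.
The posterior is then P(r = 2 | data) = 4/25, P(r = 3 | data) = 27/100, P(r = 4 | data) = 8/25, P(r = 5 | data) = 1/4.
So P(black next | data) = Σ P(black next | H) P(H | data) = (1/3)(4/25) + (1/2)(27/100) + (2/3)(8/25) + (5/6)(1/4) = 61/100.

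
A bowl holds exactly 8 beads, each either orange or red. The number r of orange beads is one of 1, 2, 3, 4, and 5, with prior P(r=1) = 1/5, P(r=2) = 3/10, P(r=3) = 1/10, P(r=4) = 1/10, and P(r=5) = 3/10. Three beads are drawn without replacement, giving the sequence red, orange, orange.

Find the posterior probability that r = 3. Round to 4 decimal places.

0.1020

For each hypothesis, P(data | H) works out to: P(data | r = 1) = (7/8)(1/7)(0/6) = 0; P(data | r = 2) = (6/8)(2/7)(1/6) = 1/28; P(data | r = 3) = (5/8)(3/7)(2/6) = 5/56; P(data | r = 4) = (4/8)(4/7)(3/6) = 1/7; P(data | r = 5) = (3/8)(5/7)(4/6) = 5/28.
Weighting by the prior gives 1/5 · 0 = 0, 3/10 · 1/28 = 3/280, 1/10 · 5/56 = 1/112, 1/10 · 1/7 = 1/70, 3/10 · 5/28 = 3/56; with total 7/80.
So P(r = 3 | data) = (1/112) / (7/80) = 5/49.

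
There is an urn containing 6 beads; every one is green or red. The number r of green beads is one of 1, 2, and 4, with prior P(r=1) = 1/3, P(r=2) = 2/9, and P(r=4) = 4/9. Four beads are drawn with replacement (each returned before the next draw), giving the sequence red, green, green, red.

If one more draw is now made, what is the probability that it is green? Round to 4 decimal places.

Compute the likelihood of the observed sequence for each case: P(data | r = 1) = (5/6)(1/6)(1/6)(5/6) = 0.01929; P(data | r = 2) = (4/6)(2/6)(2/6)(4/6) = 0.049383; P(data | r = 4) = (2/6)(4/6)(4/6)(2/6) = 0.049383.
Weighting by the prior gives 1/3 · 0.01929 = 0.00643, 2/9 · 0.049383 = 0.010974, 4/9 · 0.049383 = 0.021948; these sum to 0.039352.
Dividing through by the total gives posterior P(r = 1 | data) = 0.1634, P(r = 2 | data) = 0.27887, P(r = 4 | data) = 0.55773.
Averaging over the posterior, P(green next | data) = (1/6)(0.1634) + (1/3)(0.27887) + (2/3)(0.55773) = 0.49201.

0.4920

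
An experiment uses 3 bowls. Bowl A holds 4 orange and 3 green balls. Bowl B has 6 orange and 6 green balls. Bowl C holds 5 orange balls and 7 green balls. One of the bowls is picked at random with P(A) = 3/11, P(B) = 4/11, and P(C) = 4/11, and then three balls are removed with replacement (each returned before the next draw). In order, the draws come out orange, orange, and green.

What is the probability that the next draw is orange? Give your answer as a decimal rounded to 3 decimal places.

Compute the likelihood of the observed sequence for each case: P(data | bowl A) = (4/7)(4/7)(3/7) = 0.13994; P(data | bowl B) = (6/12)(6/12)(6/12) = 0.125; P(data | bowl C) = (5/12)(5/12)(7/12) = 0.10127.
Multiplying each by its prior: 3/11 · 0.13994 = 0.038166, 4/11 · 0.125 = 0.045455, 4/11 · 0.10127 = 0.036827; these sum to 0.12045.
Normalising, the posterior is P(bowl A | data) = 0.31687, P(bowl B | data) = 0.37738, P(bowl C | data) = 0.30575.
Averaging over the posterior, P(orange next | data) = (4/7)(0.31687) + (1/2)(0.37738) + (5/12)(0.30575) = 0.49715.

0.497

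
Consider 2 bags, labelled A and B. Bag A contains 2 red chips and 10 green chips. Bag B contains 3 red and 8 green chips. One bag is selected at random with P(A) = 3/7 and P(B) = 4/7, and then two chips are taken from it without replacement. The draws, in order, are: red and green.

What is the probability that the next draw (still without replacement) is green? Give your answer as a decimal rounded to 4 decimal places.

0.8196

Compute the likelihood of the observed sequence for each case: P(data | bag A) = (2/12)(10/11) = 5/33; P(data | bag B) = (3/11)(8/10) = 12/55.
The prior-weighted likelihoods are 3/7 · 5/33 = 5/77, 4/7 · 12/55 = 48/385; with total 73/385.
Normalising, the posterior is P(bag A | data) = 25/73, P(bag B | data) = 48/73.
Averaging over the posterior, P(green next | data) = (9/10)(25/73) + (7/9)(48/73) = 359/438.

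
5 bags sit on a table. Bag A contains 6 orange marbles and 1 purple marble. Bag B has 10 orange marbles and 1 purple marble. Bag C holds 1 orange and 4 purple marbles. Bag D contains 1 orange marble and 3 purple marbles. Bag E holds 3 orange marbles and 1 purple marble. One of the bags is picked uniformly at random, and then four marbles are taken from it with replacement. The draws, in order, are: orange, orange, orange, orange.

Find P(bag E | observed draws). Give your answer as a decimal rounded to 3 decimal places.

The likelihood of the observed sequence under each hypothesis: P(data | bag A) = (6/7)(6/7)(6/7)(6/7) = 0.53978; P(data | bag B) = (10/11)(10/11)(10/11)(10/11) = 0.68301; P(data | bag C) = (1/5)(1/5)(1/5)(1/5) = 0.0016; P(data | bag D) = (1/4)(1/4)(1/4)(1/4) = 0.0039062; P(data | bag E) = (3/4)(3/4)(3/4)(3/4) = 0.31641.
Weighting by the prior gives 1/5 · 0.53978 = 0.10796, 1/5 · 0.68301 = 0.1366, 1/5 · 0.0016 = 0.00032, 1/5 · 0.0039062 = 0.00078125, 1/5 · 0.31641 = 0.063281; summing to 0.30894.
So P(bag E | data) = (0.063281) / (0.30894) = 0.20483.

0.205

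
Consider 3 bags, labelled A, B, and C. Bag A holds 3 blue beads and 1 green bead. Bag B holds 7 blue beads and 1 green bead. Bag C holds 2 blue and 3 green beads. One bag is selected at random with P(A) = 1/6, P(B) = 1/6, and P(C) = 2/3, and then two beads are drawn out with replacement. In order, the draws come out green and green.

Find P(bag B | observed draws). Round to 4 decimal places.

0.0103

Compute the likelihood of the observed sequence for each case: P(data | bag A) = (1/4)(1/4) = 0.0625; P(data | bag B) = (1/8)(1/8) = 0.015625; P(data | bag C) = (3/5)(3/5) = 0.36.
Multiplying each by its prior: 1/6 · 0.0625 = 0.010417, 1/6 · 0.015625 = 0.0026042, 2/3 · 0.36 = 0.24; with total 0.25302.
By Bayes' rule, P(bag B | data) = (0.0026042) / (0.25302) = 0.010292.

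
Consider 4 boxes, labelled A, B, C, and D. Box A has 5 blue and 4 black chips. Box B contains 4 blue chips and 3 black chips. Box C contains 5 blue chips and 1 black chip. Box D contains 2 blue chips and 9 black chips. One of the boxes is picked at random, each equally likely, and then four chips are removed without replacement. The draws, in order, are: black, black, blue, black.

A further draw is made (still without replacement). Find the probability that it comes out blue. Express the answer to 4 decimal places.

0.4015

For each hypothesis, P(data | H) works out to: P(data | box A) = (4/9)(3/8)(5/7)(2/6) = 0.039683; P(data | box B) = (3/7)(2/6)(4/5)(1/4) = 0.028571; P(data | box C) = (1/6)(0/5) = 0; P(data | box D) = (9/11)(8/10)(2/9)(7/8) = 0.12727.
Multiplying each by its prior: 1/4 · 0.039683 = 0.0099206, 1/4 · 0.028571 = 0.0071429, 1/4 · 0 = 0, 1/4 · 0.12727 = 0.031818; summing to 0.048882.
The posterior is then P(box A | data) = 0.20295, P(box B | data) = 0.14613, P(box C | data) = 0, P(box D | data) = 0.65092.
Averaging over the posterior, P(blue next | data) = (4/5)(0.20295) + (1)(0.14613) + (1/7)(0.65092) = 0.40148.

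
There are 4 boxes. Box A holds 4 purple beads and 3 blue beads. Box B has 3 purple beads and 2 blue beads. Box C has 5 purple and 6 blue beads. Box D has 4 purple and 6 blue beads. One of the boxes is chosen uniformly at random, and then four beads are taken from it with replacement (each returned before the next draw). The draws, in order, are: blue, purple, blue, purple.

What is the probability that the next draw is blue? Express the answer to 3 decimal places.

0.494

Compute the likelihood of the observed sequence for each case: P(data | box A) = (3/7)(4/7)(3/7)(4/7) = 0.059975; P(data | box B) = (2/5)(3/5)(2/5)(3/5) = 0.0576; P(data | box C) = (6/11)(5/11)(6/11)(5/11) = 0.061471; P(data | box D) = (6/10)(4/10)(6/10)(4/10) = 0.0576.
The prior-weighted likelihoods are 1/4 · 0.059975 = 0.014994, 1/4 · 0.0576 = 0.0144, 1/4 · 0.061471 = 0.015368, 1/4 · 0.0576 = 0.0144; with total 0.059162.
The posterior is then P(box A | data) = 0.25344, P(box B | data) = 0.2434, P(box C | data) = 0.25976, P(box D | data) = 0.2434.
So P(blue next | data) = Σ P(blue next | H) P(H | data) = (3/7)(0.25344) + (2/5)(0.2434) + (6/11)(0.25976) + (3/5)(0.2434) = 0.4937.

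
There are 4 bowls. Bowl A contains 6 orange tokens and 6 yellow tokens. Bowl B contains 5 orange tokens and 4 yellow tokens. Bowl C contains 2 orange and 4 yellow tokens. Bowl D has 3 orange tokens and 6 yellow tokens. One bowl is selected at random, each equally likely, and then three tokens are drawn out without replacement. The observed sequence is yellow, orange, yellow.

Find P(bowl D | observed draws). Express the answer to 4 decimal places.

Under each hypothesis, the probability of the observed sequence is: P(data | bowl A) = (6/12)(6/11)(5/10) = 0.13636; P(data | bowl B) = (4/9)(5/8)(3/7) = 0.11905; P(data | bowl C) = (4/6)(2/5)(3/4) = 0.2; P(data | bowl D) = (6/9)(3/8)(5/7) = 0.17857.
Weighting by the prior gives 1/4 · 0.13636 = 0.034091, 1/4 · 0.11905 = 0.029762, 1/4 · 0.2 = 0.05, 1/4 · 0.17857 = 0.044643; these sum to 0.1585.
By Bayes' rule, P(bowl D | data) = (0.044643) / (0.1585) = 0.28167.

0.2817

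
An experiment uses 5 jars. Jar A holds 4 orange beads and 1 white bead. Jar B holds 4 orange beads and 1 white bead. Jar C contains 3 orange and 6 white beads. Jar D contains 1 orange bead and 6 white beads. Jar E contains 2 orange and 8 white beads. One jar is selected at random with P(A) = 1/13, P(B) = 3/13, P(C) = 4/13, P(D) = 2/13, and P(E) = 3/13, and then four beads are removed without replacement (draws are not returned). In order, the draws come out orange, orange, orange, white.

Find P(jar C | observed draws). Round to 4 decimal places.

0.0562

Compute the likelihood of the observed sequence for each case: P(data | jar A) = (4/5)(3/4)(2/3)(1/2) = 0.2; P(data | jar B) = (4/5)(3/4)(2/3)(1/2) = 0.2; P(data | jar C) = (3/9)(2/8)(1/7)(6/6) = 0.011905; P(data | jar D) = (1/7)(0/6) = 0; P(data | jar E) = (2/10)(1/9)(0/8) = 0.
Multiplying each by its prior: 1/13 · 0.2 = 0.015385, 3/13 · 0.2 = 0.046154, 4/13 · 0.011905 = 0.003663, 2/13 · 0 = 0, 3/13 · 0 = 0; summing to 0.065201.
By Bayes' rule, P(jar C | data) = (0.003663) / (0.065201) = 0.05618.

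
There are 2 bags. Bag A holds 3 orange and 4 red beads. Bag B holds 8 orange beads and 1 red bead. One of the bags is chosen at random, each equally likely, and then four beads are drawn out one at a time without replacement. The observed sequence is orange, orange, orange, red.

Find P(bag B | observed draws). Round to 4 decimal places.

0.7955

Under each hypothesis, the probability of the observed sequence is: P(data | bag A) = (3/7)(2/6)(1/5)(4/4) = 1/35; P(data | bag B) = (8/9)(7/8)(6/7)(1/6) = 1/9.
Weighting by the prior gives 1/2 · 1/35 = 1/70, 1/2 · 1/9 = 1/18; these sum to 22/315.
By Bayes' rule, P(bag B | data) = (1/18) / (22/315) = 35/44.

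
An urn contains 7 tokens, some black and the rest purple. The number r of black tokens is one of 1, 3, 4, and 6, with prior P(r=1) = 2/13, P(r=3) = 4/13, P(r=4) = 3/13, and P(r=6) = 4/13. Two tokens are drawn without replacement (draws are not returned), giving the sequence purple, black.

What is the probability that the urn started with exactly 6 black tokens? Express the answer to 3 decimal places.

0.200

Compute the likelihood of the observed sequence for each case: P(data | r = 1) = (6/7)(1/6) = 1/7; P(data | r = 3) = (4/7)(3/6) = 2/7; P(data | r = 4) = (3/7)(4/6) = 2/7; P(data | r = 6) = (1/7)(6/6) = 1/7.
The prior-weighted likelihoods are 2/13 · 1/7 = 2/91, 4/13 · 2/7 = 8/91, 3/13 · 2/7 = 6/91, 4/13 · 1/7 = 4/91; with total 20/91.
Hence P(r = 6 | data) = (4/91) / (20/91) = 1/5.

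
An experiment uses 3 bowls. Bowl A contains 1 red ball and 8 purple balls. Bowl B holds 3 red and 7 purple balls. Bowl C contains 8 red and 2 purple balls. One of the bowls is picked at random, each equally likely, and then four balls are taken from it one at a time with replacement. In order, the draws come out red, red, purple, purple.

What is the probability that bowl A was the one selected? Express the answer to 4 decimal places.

0.1228

The likelihood of the observed sequence under each hypothesis: P(data | bowl A) = (1/9)(1/9)(8/9)(8/9) = 0.0097546; P(data | bowl B) = (3/10)(3/10)(7/10)(7/10) = 0.0441; P(data | bowl C) = (8/10)(8/10)(2/10)(2/10) = 0.0256.
The prior-weighted likelihoods are 1/3 · 0.0097546 = 0.0032515, 1/3 · 0.0441 = 0.0147, 1/3 · 0.0256 = 0.0085333; summing to 0.026485.
Hence P(bowl A | data) = (0.0032515) / (0.026485) = 0.12277.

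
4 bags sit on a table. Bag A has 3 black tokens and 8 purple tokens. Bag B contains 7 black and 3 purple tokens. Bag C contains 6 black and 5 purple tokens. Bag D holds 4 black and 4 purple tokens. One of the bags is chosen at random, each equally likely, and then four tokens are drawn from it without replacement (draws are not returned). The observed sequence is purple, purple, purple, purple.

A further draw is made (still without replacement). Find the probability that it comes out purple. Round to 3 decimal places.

The likelihood of the observed sequence under each hypothesis: P(data | bag A) = (8/11)(7/10)(6/9)(5/8) = 0.21212; P(data | bag B) = (3/10)(2/9)(1/8)(0/7) = 0; P(data | bag C) = (5/11)(4/10)(3/9)(2/8) = 0.015152; P(data | bag D) = (4/8)(3/7)(2/6)(1/5) = 0.014286.
The prior-weighted likelihoods are 1/4 · 0.21212 = 0.05303, 1/4 · 0 = 0, 1/4 · 0.015152 = 0.0037879, 1/4 · 0.014286 = 0.0035714; these sum to 0.06039.
Normalising, the posterior is P(bag A | data) = 0.87814, P(bag B | data) = 0, P(bag C | data) = 0.062724, P(bag D | data) = 0.05914.
The predictive probability is P(purple next | data) = (4/7)(0.87814) + (1/7)(0.062724) + (0)(0.05914) = 0.51075.

0.511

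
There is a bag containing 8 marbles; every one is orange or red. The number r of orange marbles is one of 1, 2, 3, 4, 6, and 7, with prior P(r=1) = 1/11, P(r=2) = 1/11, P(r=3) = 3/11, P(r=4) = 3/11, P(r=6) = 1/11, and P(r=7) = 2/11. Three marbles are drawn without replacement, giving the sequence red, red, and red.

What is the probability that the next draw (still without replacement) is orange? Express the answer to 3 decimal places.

0.439

Under each hypothesis, the probability of the observed sequence is: P(data | r = 1) = (7/8)(6/7)(5/6) = 5/8; P(data | r = 2) = (6/8)(5/7)(4/6) = 5/14; P(data | r = 3) = (5/8)(4/7)(3/6) = 5/28; P(data | r = 4) = (4/8)(3/7)(2/6) = 1/14; P(data | r = 6) = (2/8)(1/7)(0/6) = 0; P(data | r = 7) = (1/8)(0/7) = 0.
Multiplying each by its prior: 1/11 · 5/8 = 5/88, 1/11 · 5/14 = 5/154, 3/11 · 5/28 = 15/308, 3/11 · 1/14 = 3/154, 1/11 · 0 = 0, 2/11 · 0 = 0; summing to 97/616.
The posterior is then P(r = 1 | data) = 35/97, P(r = 2 | data) = 20/97, P(r = 3 | data) = 30/97, P(r = 4 | data) = 12/97, P(r = 6 | data) = 0, P(r = 7 | data) = 0.
So P(orange next | data) = Σ P(orange next | H) P(H | data) = (1/5)(35/97) + (2/5)(20/97) + (3/5)(30/97) + (4/5)(12/97) = 213/485.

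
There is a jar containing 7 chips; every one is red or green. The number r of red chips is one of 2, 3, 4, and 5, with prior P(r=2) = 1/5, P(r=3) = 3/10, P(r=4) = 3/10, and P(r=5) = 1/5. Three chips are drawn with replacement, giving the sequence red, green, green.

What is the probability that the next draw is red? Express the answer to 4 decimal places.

Under each hypothesis, the probability of the observed sequence is: P(data | r = 2) = (2/7)(5/7)(5/7) = 0.14577; P(data | r = 3) = (3/7)(4/7)(4/7) = 0.13994; P(data | r = 4) = (4/7)(3/7)(3/7) = 0.10496; P(data | r = 5) = (5/7)(2/7)(2/7) = 0.058309.
Weighting by the prior gives 1/5 · 0.14577 = 0.029155, 3/10 · 0.13994 = 0.041983, 3/10 · 0.10496 = 0.031487, 1/5 · 0.058309 = 0.011662; with total 0.11429.
Dividing through by the total gives posterior P(r = 2 | data) = 0.2551, P(r = 3 | data) = 0.36735, P(r = 4 | data) = 0.27551, P(r = 5 | data) = 0.10204.
Averaging over the posterior, P(red next | data) = (2/7)(0.2551) + (3/7)(0.36735) + (4/7)(0.27551) + (5/7)(0.10204) = 0.46064.

0.4606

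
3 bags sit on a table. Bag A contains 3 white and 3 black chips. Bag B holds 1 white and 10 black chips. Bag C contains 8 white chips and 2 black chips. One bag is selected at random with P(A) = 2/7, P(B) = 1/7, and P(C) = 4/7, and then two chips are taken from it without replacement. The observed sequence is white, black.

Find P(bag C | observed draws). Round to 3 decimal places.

Under each hypothesis, the probability of the observed sequence is: P(data | bag A) = (3/6)(3/5) = 0.3; P(data | bag B) = (1/11)(10/10) = 0.090909; P(data | bag C) = (8/10)(2/9) = 0.17778.
Weighting by the prior gives 2/7 · 0.3 = 0.085714, 1/7 · 0.090909 = 0.012987, 4/7 · 0.17778 = 0.10159; summing to 0.20029.
Therefore the posterior P(bag C | data) = (0.10159) / (0.20029) = 0.5072.

0.507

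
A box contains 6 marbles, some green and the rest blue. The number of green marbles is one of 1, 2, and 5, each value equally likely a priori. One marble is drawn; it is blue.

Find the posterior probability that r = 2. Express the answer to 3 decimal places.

Under each hypothesis, the probability of this draw is: P(data | r = 1) = (5/6) = 5/6; P(data | r = 2) = (4/6) = 2/3; P(data | r = 5) = (1/6) = 1/6.
The prior-weighted likelihoods are 1/3 · 5/6 = 5/18, 1/3 · 2/3 = 2/9, 1/3 · 1/6 = 1/18; these sum to 5/9.
By Bayes' rule, P(r = 2 | data) = (2/9) / (5/9) = 2/5.

0.400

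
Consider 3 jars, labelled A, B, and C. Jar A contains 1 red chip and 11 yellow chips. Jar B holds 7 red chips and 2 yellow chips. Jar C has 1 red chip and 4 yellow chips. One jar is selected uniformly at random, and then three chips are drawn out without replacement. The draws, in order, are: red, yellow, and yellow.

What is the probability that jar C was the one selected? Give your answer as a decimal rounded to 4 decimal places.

For each hypothesis, P(data | H) works out to: P(data | jar A) = (1/12)(11/11)(10/10) = 1/12; P(data | jar B) = (7/9)(2/8)(1/7) = 1/36; P(data | jar C) = (1/5)(4/4)(3/3) = 1/5.
The prior-weighted likelihoods are 1/3 · 1/12 = 1/36, 1/3 · 1/36 = 1/108, 1/3 · 1/5 = 1/15; these sum to 14/135.
Therefore the posterior P(jar C | data) = (1/15) / (14/135) = 9/14.

0.6429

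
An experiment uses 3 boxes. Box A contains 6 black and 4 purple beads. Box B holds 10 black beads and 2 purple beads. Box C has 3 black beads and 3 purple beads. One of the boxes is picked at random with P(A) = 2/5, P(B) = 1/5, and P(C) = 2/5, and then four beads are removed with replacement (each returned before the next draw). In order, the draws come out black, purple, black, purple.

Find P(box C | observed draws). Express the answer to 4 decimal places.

The likelihood of the observed sequence under each hypothesis: P(data | box A) = (6/10)(4/10)(6/10)(4/10) = 0.0576; P(data | box B) = (10/12)(2/12)(10/12)(2/12) = 0.01929; P(data | box C) = (3/6)(3/6)(3/6)(3/6) = 0.0625.
Weighting by the prior gives 2/5 · 0.0576 = 0.02304, 1/5 · 0.01929 = 0.003858, 2/5 · 0.0625 = 0.025; summing to 0.051898.
Therefore the posterior P(box C | data) = (0.025) / (0.051898) = 0.48171.

0.4817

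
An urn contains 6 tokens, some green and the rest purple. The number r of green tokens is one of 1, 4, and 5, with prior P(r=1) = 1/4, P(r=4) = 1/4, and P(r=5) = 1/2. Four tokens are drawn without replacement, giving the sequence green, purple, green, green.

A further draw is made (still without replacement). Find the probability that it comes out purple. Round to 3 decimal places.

Compute the likelihood of the observed sequence for each case: P(data | r = 1) = (1/6)(5/5)(0/4) = 0; P(data | r = 4) = (4/6)(2/5)(3/4)(2/3) = 2/15; P(data | r = 5) = (5/6)(1/5)(4/4)(3/3) = 1/6.
Weighting by the prior gives 1/4 · 0 = 0, 1/4 · 2/15 = 1/30, 1/2 · 1/6 = 1/12; these sum to 7/60.
The posterior is then P(r = 1 | data) = 0, P(r = 4 | data) = 2/7, P(r = 5 | data) = 5/7.
The predictive probability is P(purple next | data) = (1/2)(2/7) + (0)(5/7) = 1/7.

0.143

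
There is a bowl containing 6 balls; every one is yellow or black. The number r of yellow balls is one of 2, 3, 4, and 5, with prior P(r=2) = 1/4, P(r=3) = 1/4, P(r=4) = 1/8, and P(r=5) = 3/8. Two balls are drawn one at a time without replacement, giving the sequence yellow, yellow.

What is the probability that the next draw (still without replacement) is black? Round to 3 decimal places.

Under each hypothesis, the probability of the observed sequence is: P(data | r = 2) = (2/6)(1/5) = 1/15; P(data | r = 3) = (3/6)(2/5) = 1/5; P(data | r = 4) = (4/6)(3/5) = 2/5; P(data | r = 5) = (5/6)(4/5) = 2/3.
Weighting by the prior gives 1/4 · 1/15 = 1/60, 1/4 · 1/5 = 1/20, 1/8 · 2/5 = 1/20, 3/8 · 2/3 = 1/4; with total 11/30.
The posterior is then P(r = 2 | data) = 1/22, P(r = 3 | data) = 3/22, P(r = 4 | data) = 3/22, P(r = 5 | data) = 15/22.
So P(black next | data) = Σ P(black next | H) P(H | data) = (1)(1/22) + (3/4)(3/22) + (1/2)(3/22) + (1/4)(15/22) = 17/44.

0.386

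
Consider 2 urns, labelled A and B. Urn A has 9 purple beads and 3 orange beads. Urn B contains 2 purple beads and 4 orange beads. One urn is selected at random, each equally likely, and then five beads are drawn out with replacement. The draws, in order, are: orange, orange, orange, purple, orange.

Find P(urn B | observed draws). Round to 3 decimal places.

For each hypothesis, P(data | H) works out to: P(data | urn A) = (3/12)(3/12)(3/12)(9/12)(3/12) = 0.0029297; P(data | urn B) = (4/6)(4/6)(4/6)(2/6)(4/6) = 0.065844.
Multiplying each by its prior: 1/2 · 0.0029297 = 0.0014648, 1/2 · 0.065844 = 0.032922; with total 0.034387.
So P(urn B | data) = (0.032922) / (0.034387) = 0.9574.

0.957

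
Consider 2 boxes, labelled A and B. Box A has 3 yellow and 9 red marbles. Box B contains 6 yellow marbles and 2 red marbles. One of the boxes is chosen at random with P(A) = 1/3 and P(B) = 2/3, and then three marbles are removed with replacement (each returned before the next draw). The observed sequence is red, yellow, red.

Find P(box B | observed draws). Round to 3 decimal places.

0.400

For each hypothesis, P(data | H) works out to: P(data | box A) = (9/12)(3/12)(9/12) = 9/64; P(data | box B) = (2/8)(6/8)(2/8) = 3/64.
Weighting by the prior gives 1/3 · 9/64 = 3/64, 2/3 · 3/64 = 1/32; summing to 5/64.
So P(box B | data) = (1/32) / (5/64) = 2/5.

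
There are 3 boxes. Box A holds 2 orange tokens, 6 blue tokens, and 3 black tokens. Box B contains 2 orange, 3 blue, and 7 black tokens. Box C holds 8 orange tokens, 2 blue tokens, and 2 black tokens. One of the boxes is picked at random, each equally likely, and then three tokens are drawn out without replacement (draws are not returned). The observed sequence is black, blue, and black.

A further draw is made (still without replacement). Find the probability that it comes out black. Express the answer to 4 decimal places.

Under each hypothesis, the probability of the observed sequence is: P(data | box A) = (3/11)(6/10)(2/9) = 0.036364; P(data | box B) = (7/12)(3/11)(6/10) = 0.095455; P(data | box C) = (2/12)(2/11)(1/10) = 0.0030303.
Weighting by the prior gives 1/3 · 0.036364 = 0.012121, 1/3 · 0.095455 = 0.031818, 1/3 · 0.0030303 = 0.0010101; with total 0.044949.
Normalising, the posterior is P(box A | data) = 0.26966, P(box B | data) = 0.70787, P(box C | data) = 0.022472.
Averaging over the posterior, P(black next | data) = (1/8)(0.26966) + (5/9)(0.70787) + (0)(0.022472) = 0.42697.

0.4270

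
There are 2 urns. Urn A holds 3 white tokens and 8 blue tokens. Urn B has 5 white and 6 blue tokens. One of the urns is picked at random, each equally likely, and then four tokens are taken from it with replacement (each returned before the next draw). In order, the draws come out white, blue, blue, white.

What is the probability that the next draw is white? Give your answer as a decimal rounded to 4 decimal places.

0.3836

Compute the likelihood of the observed sequence for each case: P(data | urn A) = (3/11)(8/11)(8/11)(3/11) = 0.039342; P(data | urn B) = (5/11)(6/11)(6/11)(5/11) = 0.061471.
Weighting by the prior gives 1/2 · 0.039342 = 0.019671, 1/2 · 0.061471 = 0.030736; these sum to 0.050406.
Normalising, the posterior is P(urn A | data) = 0.39024, P(urn B | data) = 0.60976.
Averaging over the posterior, P(white next | data) = (3/11)(0.39024) + (5/11)(0.60976) = 0.38359.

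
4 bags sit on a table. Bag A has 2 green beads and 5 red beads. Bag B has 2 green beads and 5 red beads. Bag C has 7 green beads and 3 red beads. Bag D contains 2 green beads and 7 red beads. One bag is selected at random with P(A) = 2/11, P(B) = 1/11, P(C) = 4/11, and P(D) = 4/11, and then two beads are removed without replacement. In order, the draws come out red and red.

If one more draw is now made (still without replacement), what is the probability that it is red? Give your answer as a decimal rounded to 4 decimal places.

Compute the likelihood of the observed sequence for each case: P(data | bag A) = (5/7)(4/6) = 10/21; P(data | bag B) = (5/7)(4/6) = 10/21; P(data | bag C) = (3/10)(2/9) = 1/15; P(data | bag D) = (7/9)(6/8) = 7/12.
Multiplying each by its prior: 2/11 · 10/21 = 20/231, 1/11 · 10/21 = 10/231, 4/11 · 1/15 = 4/165, 4/11 · 7/12 = 7/33; with total 141/385.
Normalising, the posterior is P(bag A | data) = 100/423, P(bag B | data) = 50/423, P(bag C | data) = 28/423, P(bag D | data) = 245/423.
The predictive probability is P(red next | data) = (3/5)(100/423) + (3/5)(50/423) + (1/8)(28/423) + (5/7)(245/423) = 179/282.

0.6348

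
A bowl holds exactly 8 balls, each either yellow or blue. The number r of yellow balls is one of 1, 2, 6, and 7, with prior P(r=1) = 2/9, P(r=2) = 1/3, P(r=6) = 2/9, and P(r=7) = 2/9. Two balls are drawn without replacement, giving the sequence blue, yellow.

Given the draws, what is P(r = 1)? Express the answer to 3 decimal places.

0.159

Under each hypothesis, the probability of the observed sequence is: P(data | r = 1) = (7/8)(1/7) = 1/8; P(data | r = 2) = (6/8)(2/7) = 3/14; P(data | r = 6) = (2/8)(6/7) = 3/14; P(data | r = 7) = (1/8)(7/7) = 1/8.
Weighting by the prior gives 2/9 · 1/8 = 1/36, 1/3 · 3/14 = 1/14, 2/9 · 3/14 = 1/21, 2/9 · 1/8 = 1/36; summing to 11/63.
Hence P(r = 1 | data) = (1/36) / (11/63) = 7/44.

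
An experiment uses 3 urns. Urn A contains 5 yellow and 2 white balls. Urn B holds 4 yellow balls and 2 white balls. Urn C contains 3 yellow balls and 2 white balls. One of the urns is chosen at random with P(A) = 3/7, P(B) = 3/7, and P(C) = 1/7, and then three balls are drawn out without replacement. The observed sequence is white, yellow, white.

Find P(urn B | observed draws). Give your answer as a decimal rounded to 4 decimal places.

0.4516

Under each hypothesis, the probability of the observed sequence is: P(data | urn A) = (2/7)(5/6)(1/5) = 1/21; P(data | urn B) = (2/6)(4/5)(1/4) = 1/15; P(data | urn C) = (2/5)(3/4)(1/3) = 1/10.
The prior-weighted likelihoods are 3/7 · 1/21 = 1/49, 3/7 · 1/15 = 1/35, 1/7 · 1/10 = 1/70; these sum to 31/490.
Hence P(urn B | data) = (1/35) / (31/490) = 14/31.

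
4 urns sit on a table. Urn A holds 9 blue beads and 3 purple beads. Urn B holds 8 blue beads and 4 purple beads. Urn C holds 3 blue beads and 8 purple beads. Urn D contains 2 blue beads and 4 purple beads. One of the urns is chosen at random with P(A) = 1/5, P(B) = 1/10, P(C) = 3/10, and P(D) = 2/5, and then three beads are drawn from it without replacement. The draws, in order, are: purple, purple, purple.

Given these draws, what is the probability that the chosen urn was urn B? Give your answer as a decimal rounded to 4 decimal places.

0.0099

Compute the likelihood of the observed sequence for each case: P(data | urn A) = (3/12)(2/11)(1/10) = 0.0045455; P(data | urn B) = (4/12)(3/11)(2/10) = 0.018182; P(data | urn C) = (8/11)(7/10)(6/9) = 0.33939; P(data | urn D) = (4/6)(3/5)(2/4) = 0.2.
Weighting by the prior gives 1/5 · 0.0045455 = 0.00090909, 1/10 · 0.018182 = 0.0018182, 3/10 · 0.33939 = 0.10182, 2/5 · 0.2 = 0.08; these sum to 0.18455.
Hence P(urn B | data) = (0.0018182) / (0.18455) = 0.0098522.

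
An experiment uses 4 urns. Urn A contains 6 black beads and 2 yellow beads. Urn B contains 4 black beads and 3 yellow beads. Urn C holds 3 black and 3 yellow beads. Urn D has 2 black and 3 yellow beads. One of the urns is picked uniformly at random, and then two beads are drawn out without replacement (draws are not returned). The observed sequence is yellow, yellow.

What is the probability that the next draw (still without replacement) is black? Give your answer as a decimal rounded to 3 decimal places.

0.737

For each hypothesis, P(data | H) works out to: P(data | urn A) = (2/8)(1/7) = 1/28; P(data | urn B) = (3/7)(2/6) = 1/7; P(data | urn C) = (3/6)(2/5) = 1/5; P(data | urn D) = (3/5)(2/4) = 3/10.
Weighting by the prior gives 1/4 · 1/28 = 1/112, 1/4 · 1/7 = 1/28, 1/4 · 1/5 = 1/20, 1/4 · 3/10 = 3/40; with total 19/112.
The posterior is then P(urn A | data) = 1/19, P(urn B | data) = 4/19, P(urn C | data) = 28/95, P(urn D | data) = 42/95.
So P(black next | data) = Σ P(black next | H) P(H | data) = (1)(1/19) + (4/5)(4/19) + (3/4)(28/95) + (2/3)(42/95) = 14/19.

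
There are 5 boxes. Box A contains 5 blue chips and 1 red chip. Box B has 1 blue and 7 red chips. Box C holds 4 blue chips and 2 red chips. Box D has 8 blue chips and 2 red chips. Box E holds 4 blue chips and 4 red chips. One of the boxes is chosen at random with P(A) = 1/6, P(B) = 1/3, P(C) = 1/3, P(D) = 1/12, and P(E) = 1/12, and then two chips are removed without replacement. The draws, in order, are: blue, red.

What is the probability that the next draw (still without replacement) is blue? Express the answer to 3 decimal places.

Under each hypothesis, the probability of the observed sequence is: P(data | box A) = (5/6)(1/5) = 0.16667; P(data | box B) = (1/8)(7/7) = 0.125; P(data | box C) = (4/6)(2/5) = 0.26667; P(data | box D) = (8/10)(2/9) = 0.17778; P(data | box E) = (4/8)(4/7) = 0.28571.
Multiplying each by its prior: 1/6 · 0.16667 = 0.027778, 1/3 · 0.125 = 0.041667, 1/3 · 0.26667 = 0.088889, 1/12 · 0.17778 = 0.014815, 1/12 · 0.28571 = 0.02381; with total 0.19696.
Dividing through by the total gives posterior P(box A | data) = 0.14103, P(box B | data) = 0.21155, P(box C | data) = 0.45131, P(box D | data) = 0.075218, P(box E | data) = 0.12089.
The predictive probability is P(blue next | data) = (1)(0.14103) + (0)(0.21155) + (3/4)(0.45131) + (7/8)(0.075218) + (1/2)(0.12089) = 0.60578.

0.606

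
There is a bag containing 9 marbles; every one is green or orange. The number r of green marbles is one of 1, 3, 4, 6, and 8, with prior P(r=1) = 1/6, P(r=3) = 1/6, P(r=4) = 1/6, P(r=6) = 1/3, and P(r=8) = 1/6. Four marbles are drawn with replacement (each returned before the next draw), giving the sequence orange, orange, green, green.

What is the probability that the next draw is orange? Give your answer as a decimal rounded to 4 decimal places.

0.4788

The likelihood of the observed sequence under each hypothesis: P(data | r = 1) = (8/9)(8/9)(1/9)(1/9) = 0.0097546; P(data | r = 3) = (6/9)(6/9)(3/9)(3/9) = 0.049383; P(data | r = 4) = (5/9)(5/9)(4/9)(4/9) = 0.060966; P(data | r = 6) = (3/9)(3/9)(6/9)(6/9) = 0.049383; P(data | r = 8) = (1/9)(1/9)(8/9)(8/9) = 0.0097546.
Weighting by the prior gives 1/6 · 0.0097546 = 0.0016258, 1/6 · 0.049383 = 0.0082305, 1/6 · 0.060966 = 0.010161, 1/3 · 0.049383 = 0.016461, 1/6 · 0.0097546 = 0.0016258; summing to 0.038104.
Normalising, the posterior is P(r = 1 | data) = 0.042667, P(r = 3 | data) = 0.216, P(r = 4 | data) = 0.26667, P(r = 6 | data) = 0.432, P(r = 8 | data) = 0.042667.
The predictive probability is P(orange next | data) = (8/9)(0.042667) + (2/3)(0.216) + (5/9)(0.26667) + (1/3)(0.432) + (1/9)(0.042667) = 0.47881.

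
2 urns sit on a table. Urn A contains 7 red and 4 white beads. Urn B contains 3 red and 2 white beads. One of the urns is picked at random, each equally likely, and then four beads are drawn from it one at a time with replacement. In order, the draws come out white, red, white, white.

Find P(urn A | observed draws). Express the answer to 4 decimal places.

The likelihood of the observed sequence under each hypothesis: P(data | urn A) = (4/11)(7/11)(4/11)(4/11) = 0.030599; P(data | urn B) = (2/5)(3/5)(2/5)(2/5) = 0.0384.
Multiplying each by its prior: 1/2 · 0.030599 = 0.0153, 1/2 · 0.0384 = 0.0192; summing to 0.0345.
Hence P(urn A | data) = (0.0153) / (0.0345) = 0.44347.

0.4435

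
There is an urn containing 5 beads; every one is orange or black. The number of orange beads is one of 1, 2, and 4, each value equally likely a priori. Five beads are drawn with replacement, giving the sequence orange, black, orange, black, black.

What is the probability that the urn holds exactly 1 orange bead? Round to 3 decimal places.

Compute the likelihood of the observed sequence for each case: P(data | r = 1) = (1/5)(4/5)(1/5)(4/5)(4/5) = 0.02048; P(data | r = 2) = (2/5)(3/5)(2/5)(3/5)(3/5) = 0.03456; P(data | r = 4) = (4/5)(1/5)(4/5)(1/5)(1/5) = 0.00512.
Multiplying each by its prior: 1/3 · 0.02048 = 0.0068267, 1/3 · 0.03456 = 0.01152, 1/3 · 0.00512 = 0.0017067; these sum to 0.020053.
Therefore the posterior P(r = 1 | data) = (0.0068267) / (0.020053) = 0.34043.

0.340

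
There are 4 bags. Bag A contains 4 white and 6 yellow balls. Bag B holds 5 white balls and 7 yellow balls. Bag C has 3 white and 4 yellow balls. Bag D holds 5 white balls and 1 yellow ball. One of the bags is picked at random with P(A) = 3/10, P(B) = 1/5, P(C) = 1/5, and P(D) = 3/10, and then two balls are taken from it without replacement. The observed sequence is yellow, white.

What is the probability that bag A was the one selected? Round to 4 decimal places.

0.3331

The likelihood of the observed sequence under each hypothesis: P(data | bag A) = (6/10)(4/9) = 0.26667; P(data | bag B) = (7/12)(5/11) = 0.26515; P(data | bag C) = (4/7)(3/6) = 0.28571; P(data | bag D) = (1/6)(5/5) = 0.16667.
Weighting by the prior gives 3/10 · 0.26667 = 0.08, 1/5 · 0.26515 = 0.05303, 1/5 · 0.28571 = 0.057143, 3/10 · 0.16667 = 0.05; these sum to 0.24017.
Therefore the posterior P(bag A | data) = (0.08) / (0.24017) = 0.33309.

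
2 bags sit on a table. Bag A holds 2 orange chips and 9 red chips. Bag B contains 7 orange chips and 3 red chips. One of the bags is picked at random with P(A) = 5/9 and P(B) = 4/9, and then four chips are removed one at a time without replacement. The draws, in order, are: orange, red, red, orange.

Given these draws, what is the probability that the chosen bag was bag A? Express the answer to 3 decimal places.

0.313

Compute the likelihood of the observed sequence for each case: P(data | bag A) = (2/11)(9/10)(8/9)(1/8) = 1/55; P(data | bag B) = (7/10)(3/9)(2/8)(6/7) = 1/20.
Multiplying each by its prior: 5/9 · 1/55 = 1/99, 4/9 · 1/20 = 1/45; summing to 16/495.
Hence P(bag A | data) = (1/99) / (16/495) = 5/16.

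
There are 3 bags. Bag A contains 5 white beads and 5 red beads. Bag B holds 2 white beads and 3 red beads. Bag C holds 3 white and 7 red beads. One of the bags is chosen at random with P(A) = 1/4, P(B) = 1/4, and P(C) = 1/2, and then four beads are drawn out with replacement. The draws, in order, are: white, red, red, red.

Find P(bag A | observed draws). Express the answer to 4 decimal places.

For each hypothesis, P(data | H) works out to: P(data | bag A) = (5/10)(5/10)(5/10)(5/10) = 0.0625; P(data | bag B) = (2/5)(3/5)(3/5)(3/5) = 0.0864; P(data | bag C) = (3/10)(7/10)(7/10)(7/10) = 0.1029.
Weighting by the prior gives 1/4 · 0.0625 = 0.015625, 1/4 · 0.0864 = 0.0216, 1/2 · 0.1029 = 0.05145; these sum to 0.088675.
So P(bag A | data) = (0.015625) / (0.088675) = 0.17621.

0.1762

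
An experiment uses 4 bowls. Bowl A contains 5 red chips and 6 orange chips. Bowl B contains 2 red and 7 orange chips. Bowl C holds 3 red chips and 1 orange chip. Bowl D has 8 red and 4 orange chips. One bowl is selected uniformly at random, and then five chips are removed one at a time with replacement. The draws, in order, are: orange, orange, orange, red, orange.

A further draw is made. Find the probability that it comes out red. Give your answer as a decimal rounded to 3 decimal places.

0.332

Compute the likelihood of the observed sequence for each case: P(data | bowl A) = (6/11)(6/11)(6/11)(5/11)(6/11) = 0.040236; P(data | bowl B) = (7/9)(7/9)(7/9)(2/9)(7/9) = 0.081322; P(data | bowl C) = (1/4)(1/4)(1/4)(3/4)(1/4) = 0.0029297; P(data | bowl D) = (4/12)(4/12)(4/12)(8/12)(4/12) = 0.0082305.
The prior-weighted likelihoods are 1/4 · 0.040236 = 0.010059, 1/4 · 0.081322 = 0.020331, 1/4 · 0.0029297 = 0.00073242, 1/4 · 0.0082305 = 0.0020576; with total 0.03318.
Dividing through by the total gives posterior P(bowl A | data) = 0.30317, P(bowl B | data) = 0.61274, P(bowl C | data) = 0.022075, P(bowl D | data) = 0.062015.
The predictive probability is P(red next | data) = (5/11)(0.30317) + (2/9)(0.61274) + (3/4)(0.022075) + (2/3)(0.062015) = 0.33187.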